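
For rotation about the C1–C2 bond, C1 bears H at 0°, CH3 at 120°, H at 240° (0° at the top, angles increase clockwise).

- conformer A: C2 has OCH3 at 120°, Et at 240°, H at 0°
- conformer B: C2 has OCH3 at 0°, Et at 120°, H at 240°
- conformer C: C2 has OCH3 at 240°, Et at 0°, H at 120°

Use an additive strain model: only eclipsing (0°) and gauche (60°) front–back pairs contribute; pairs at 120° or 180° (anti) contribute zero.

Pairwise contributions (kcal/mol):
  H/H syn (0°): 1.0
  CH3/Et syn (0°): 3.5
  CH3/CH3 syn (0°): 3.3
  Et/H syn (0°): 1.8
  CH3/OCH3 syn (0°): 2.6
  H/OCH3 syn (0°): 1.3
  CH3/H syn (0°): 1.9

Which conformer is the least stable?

B

A (eclipsed): H(0°)/H(0°) eclipsed 1.0; CH3(120°)/OCH3(120°) eclipsed 2.6; H(240°)/Et(240°) eclipsed 1.8 → 5.4 kcal/mol.
B (eclipsed): H(0°)/OCH3(0°) eclipsed 1.3; CH3(120°)/Et(120°) eclipsed 3.5; H(240°)/H(240°) eclipsed 1.0 → 5.8 kcal/mol.
C (eclipsed): H(0°)/Et(0°) eclipsed 1.8; CH3(120°)/H(120°) eclipsed 1.9; H(240°)/OCH3(240°) eclipsed 1.3 → 5.0 kcal/mol.
B has the highest total (5.8 kcal/mol).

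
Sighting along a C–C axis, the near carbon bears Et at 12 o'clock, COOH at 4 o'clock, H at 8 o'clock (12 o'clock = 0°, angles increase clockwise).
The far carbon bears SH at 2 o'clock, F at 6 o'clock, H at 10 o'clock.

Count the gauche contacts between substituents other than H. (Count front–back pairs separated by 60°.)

Non-H gauche pairs: Et(0°)/SH(60°); COOH(120°)/SH(60°); COOH(120°)/F(180°) — 3 interactions.

3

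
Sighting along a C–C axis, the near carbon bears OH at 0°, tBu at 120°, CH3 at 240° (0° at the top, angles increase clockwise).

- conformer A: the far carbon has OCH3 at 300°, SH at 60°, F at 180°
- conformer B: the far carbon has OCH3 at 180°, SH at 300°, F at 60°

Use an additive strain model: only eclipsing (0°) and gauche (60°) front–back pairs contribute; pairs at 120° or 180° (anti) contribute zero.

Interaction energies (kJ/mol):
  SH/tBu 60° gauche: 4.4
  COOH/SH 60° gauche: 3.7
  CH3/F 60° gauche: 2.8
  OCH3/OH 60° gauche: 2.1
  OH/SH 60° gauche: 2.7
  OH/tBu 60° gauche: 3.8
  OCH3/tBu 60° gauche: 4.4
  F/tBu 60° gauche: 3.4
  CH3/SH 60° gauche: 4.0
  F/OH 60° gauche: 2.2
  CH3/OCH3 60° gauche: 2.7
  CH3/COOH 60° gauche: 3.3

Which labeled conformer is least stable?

B

A (staggered): OH–OCH3 gauche, OH–SH gauche, tBu–SH gauche, tBu–F gauche, CH3–OCH3 gauche, CH3–F gauche; 2.1 + 2.7 + 4.4 + 3.4 + 2.7 + 2.8 = 18.1 kJ/mol.
B (staggered): OH–SH gauche, OH–F gauche, tBu–OCH3 gauche, tBu–F gauche, CH3–OCH3 gauche, CH3–SH gauche; 2.7 + 2.2 + 4.4 + 3.4 + 2.7 + 4.0 = 19.4 kJ/mol.
B has the highest total (19.4 kJ/mol).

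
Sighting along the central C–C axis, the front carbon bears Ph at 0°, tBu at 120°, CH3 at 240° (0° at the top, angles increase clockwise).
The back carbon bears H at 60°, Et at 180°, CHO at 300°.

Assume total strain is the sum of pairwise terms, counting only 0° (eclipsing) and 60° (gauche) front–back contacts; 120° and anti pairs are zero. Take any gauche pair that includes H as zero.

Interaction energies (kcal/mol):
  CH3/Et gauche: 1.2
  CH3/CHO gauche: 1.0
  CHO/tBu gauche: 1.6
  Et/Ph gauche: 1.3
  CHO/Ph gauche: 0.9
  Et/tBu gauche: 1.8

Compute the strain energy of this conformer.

This conformer (staggered): Ph(0°)/CHO(300°) gauche 0.9; tBu(120°)/Et(180°) gauche 1.8; CH3(240°)/Et(180°) gauche 1.2; CH3(240°)/CHO(300°) gauche 1.0 → 4.9 kcal/mol.

4.9 kcal/mol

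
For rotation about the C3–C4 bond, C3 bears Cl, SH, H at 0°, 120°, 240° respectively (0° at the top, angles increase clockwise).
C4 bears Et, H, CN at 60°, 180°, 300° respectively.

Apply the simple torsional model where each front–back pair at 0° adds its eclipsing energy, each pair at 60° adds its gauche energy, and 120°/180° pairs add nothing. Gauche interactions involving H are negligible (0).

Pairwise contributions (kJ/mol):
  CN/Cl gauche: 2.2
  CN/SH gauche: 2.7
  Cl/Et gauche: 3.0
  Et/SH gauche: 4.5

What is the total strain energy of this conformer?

9.7 kJ/mol

This conformer (staggered): Cl(0°)/Et(60°) gauche 3.0; Cl(0°)/CN(300°) gauche 2.2; SH(120°)/Et(60°) gauche 4.5 → 9.7 kJ/mol.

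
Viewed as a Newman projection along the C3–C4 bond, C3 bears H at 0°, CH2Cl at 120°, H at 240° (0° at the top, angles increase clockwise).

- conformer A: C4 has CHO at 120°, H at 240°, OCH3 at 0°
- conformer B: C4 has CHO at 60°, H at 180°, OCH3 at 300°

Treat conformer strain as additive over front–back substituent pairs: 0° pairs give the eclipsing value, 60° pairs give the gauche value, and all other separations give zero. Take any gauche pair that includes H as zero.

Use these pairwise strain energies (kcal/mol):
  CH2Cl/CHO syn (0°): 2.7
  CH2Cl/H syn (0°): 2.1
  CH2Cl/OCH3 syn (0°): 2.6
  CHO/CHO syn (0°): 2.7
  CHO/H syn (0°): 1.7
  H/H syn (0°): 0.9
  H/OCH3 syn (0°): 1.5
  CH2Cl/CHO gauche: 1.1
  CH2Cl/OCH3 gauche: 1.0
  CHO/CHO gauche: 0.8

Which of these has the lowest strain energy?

B

A is eclipsed. H at 0° is eclipsed with OCH3 at 0° (1.5); CH2Cl at 120° is eclipsed with CHO at 120° (2.7); H at 240° is eclipsed with H at 240° (0.9). Total 5.1 kcal/mol.
B is staggered. CH2Cl at 120° is gauche with CHO at 60° (1.1). Total 1.1 kcal/mol.
B has the lowest total (1.1 kcal/mol).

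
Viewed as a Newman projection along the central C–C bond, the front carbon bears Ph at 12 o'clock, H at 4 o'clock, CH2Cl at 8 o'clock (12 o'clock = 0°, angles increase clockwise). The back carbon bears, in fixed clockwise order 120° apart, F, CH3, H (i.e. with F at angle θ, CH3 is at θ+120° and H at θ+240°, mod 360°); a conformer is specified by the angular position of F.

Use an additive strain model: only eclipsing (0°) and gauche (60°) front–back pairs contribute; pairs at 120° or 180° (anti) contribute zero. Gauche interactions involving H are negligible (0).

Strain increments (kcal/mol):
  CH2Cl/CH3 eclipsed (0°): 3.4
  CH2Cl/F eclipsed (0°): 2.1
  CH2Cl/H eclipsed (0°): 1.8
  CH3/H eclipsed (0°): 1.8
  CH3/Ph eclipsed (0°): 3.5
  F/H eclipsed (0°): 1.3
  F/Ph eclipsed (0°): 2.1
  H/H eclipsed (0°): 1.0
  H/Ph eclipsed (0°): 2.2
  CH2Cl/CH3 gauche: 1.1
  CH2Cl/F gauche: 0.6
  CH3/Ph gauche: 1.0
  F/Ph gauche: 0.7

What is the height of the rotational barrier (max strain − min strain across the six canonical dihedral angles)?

F at 0° (eclipsed): Ph–F eclipsed, H–CH3 eclipsed, CH2Cl–H eclipsed; 2.1 + 1.8 + 1.8 = 5.7 kcal/mol.
F at 60° (staggered): Ph–F gauche, CH2Cl–CH3 gauche; 0.7 + 1.1 = 1.8 kcal/mol.
F at 120° (eclipsed): Ph–H eclipsed, H–F eclipsed, CH2Cl–CH3 eclipsed; 2.2 + 1.3 + 3.4 = 6.9 kcal/mol.
F at 180° (staggered): Ph–CH3 gauche, CH2Cl–F gauche, CH2Cl–CH3 gauche; 1.0 + 0.6 + 1.1 = 2.7 kcal/mol.
F at 240° (eclipsed): Ph–CH3 eclipsed, H–H eclipsed, CH2Cl–F eclipsed; 3.5 + 1.0 + 2.1 = 6.6 kcal/mol.
F at 300° (staggered): Ph–F gauche, Ph–CH3 gauche, CH2Cl–F gauche; 0.7 + 1.0 + 0.6 = 2.3 kcal/mol.
Max at 120° (6.9 kcal/mol), min at 60° (1.8 kcal/mol); barrier = 5.1 kcal/mol.

5.1 kcal/mol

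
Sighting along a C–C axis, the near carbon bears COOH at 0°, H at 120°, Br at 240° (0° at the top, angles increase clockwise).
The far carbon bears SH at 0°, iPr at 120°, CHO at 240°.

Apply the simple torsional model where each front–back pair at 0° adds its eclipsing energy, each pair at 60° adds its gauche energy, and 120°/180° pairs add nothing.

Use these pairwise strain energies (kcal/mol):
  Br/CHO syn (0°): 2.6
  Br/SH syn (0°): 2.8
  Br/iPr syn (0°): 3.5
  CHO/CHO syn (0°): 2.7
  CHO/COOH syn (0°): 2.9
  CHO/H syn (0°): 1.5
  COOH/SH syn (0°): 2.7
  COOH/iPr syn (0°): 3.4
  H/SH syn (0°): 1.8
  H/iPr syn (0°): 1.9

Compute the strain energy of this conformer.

7.2 kcal/mol

This conformer is eclipsed. COOH at 0° is eclipsed with SH at 0° (2.7); H at 120° is eclipsed with iPr at 120° (1.9); Br at 240° is eclipsed with CHO at 240° (2.6). Total 7.2 kcal/mol.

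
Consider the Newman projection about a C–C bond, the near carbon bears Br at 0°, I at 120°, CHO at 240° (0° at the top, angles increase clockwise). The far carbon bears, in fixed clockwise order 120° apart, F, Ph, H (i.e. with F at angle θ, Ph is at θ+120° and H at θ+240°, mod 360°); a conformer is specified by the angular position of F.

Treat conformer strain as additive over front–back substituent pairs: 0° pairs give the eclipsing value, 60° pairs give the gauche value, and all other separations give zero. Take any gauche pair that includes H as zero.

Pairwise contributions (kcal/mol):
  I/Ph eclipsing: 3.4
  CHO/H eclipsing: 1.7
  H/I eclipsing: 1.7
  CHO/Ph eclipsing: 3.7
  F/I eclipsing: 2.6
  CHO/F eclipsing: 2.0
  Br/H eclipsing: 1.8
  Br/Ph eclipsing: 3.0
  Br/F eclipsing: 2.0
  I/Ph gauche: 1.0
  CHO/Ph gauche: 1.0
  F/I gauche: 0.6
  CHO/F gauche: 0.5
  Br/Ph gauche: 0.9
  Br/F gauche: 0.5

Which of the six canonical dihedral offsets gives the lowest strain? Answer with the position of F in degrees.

300°

F at 0° (eclipsed): Br–F eclipsed, I–Ph eclipsed, CHO–H eclipsed; 2.0 + 3.4 + 1.7 = 7.1 kcal/mol.
F at 60° (staggered): Br–F gauche, I–F gauche, I–Ph gauche, CHO–Ph gauche; 0.5 + 0.6 + 1.0 + 1.0 = 3.1 kcal/mol.
F at 120° (eclipsed): Br–H eclipsed, I–F eclipsed, CHO–Ph eclipsed; 1.8 + 2.6 + 3.7 = 8.1 kcal/mol.
F at 180° (staggered): Br–Ph gauche, I–F gauche, CHO–F gauche, CHO–Ph gauche; 0.9 + 0.6 + 0.5 + 1.0 = 3.0 kcal/mol.
F at 240° (eclipsed): Br–Ph eclipsed, I–H eclipsed, CHO–F eclipsed; 3.0 + 1.7 + 2.0 = 6.7 kcal/mol.
F at 300° (staggered): Br–F gauche, Br–Ph gauche, I–Ph gauche, CHO–F gauche; 0.5 + 0.9 + 1.0 + 0.5 = 2.9 kcal/mol.
The minimum (2.9 kcal/mol) occurs with F at 300°.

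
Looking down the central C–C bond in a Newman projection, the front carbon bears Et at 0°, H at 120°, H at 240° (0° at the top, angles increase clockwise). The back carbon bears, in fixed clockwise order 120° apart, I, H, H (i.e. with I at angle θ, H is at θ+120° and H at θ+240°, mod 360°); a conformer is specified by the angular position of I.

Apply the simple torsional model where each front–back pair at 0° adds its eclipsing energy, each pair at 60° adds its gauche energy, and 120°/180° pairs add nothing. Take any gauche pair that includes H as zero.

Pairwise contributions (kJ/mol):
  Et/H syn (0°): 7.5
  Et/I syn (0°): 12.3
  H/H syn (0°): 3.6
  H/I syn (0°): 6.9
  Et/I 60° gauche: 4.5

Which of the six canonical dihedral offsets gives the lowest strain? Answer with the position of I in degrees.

180°

I at 0° (eclipsed): Et(0°)/I(0°) eclipsed 12.3; H(120°)/H(120°) eclipsed 3.6; H(240°)/H(240°) eclipsed 3.6 → 19.5 kJ/mol.
I at 60° (staggered): Et(0°)/I(60°) gauche 4.5 → 4.5 kJ/mol.
I at 120° (eclipsed): Et(0°)/H(0°) eclipsed 7.5; H(120°)/I(120°) eclipsed 6.9; H(240°)/H(240°) eclipsed 3.6 → 18.0 kJ/mol.
I at 180° (staggered): no non-H gauche contacts → 0.0 kJ/mol.
I at 240° (eclipsed): Et(0°)/H(0°) eclipsed 7.5; H(120°)/H(120°) eclipsed 3.6; H(240°)/I(240°) eclipsed 6.9 → 18.0 kJ/mol.
I at 300° (staggered): Et(0°)/I(300°) gauche 4.5 → 4.5 kJ/mol.
The minimum (0.0 kJ/mol) occurs with I at 180°.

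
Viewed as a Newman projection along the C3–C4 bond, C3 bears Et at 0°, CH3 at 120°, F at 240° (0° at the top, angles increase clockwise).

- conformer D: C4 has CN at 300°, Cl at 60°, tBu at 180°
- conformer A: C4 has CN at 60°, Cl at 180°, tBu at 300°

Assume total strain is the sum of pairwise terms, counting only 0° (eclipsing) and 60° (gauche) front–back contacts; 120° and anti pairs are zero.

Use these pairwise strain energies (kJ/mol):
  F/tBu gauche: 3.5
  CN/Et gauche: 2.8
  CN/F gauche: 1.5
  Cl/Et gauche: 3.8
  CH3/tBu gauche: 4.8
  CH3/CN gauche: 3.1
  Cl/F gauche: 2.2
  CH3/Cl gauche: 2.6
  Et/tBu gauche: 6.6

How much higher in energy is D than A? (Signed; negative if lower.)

-1.8 kJ/mol

D (staggered): Et(0°)/CN(300°) gauche 2.8; Et(0°)/Cl(60°) gauche 3.8; CH3(120°)/Cl(60°) gauche 2.6; CH3(120°)/tBu(180°) gauche 4.8; F(240°)/CN(300°) gauche 1.5; F(240°)/tBu(180°) gauche 3.5 → 19.0 kJ/mol.
A (staggered): Et(0°)/CN(60°) gauche 2.8; Et(0°)/tBu(300°) gauche 6.6; CH3(120°)/CN(60°) gauche 3.1; CH3(120°)/Cl(180°) gauche 2.6; F(240°)/Cl(180°) gauche 2.2; F(240°)/tBu(300°) gauche 3.5 → 20.8 kJ/mol.
E(D) − E(A) = 19.0 − 20.8 = -1.8 kJ/mol.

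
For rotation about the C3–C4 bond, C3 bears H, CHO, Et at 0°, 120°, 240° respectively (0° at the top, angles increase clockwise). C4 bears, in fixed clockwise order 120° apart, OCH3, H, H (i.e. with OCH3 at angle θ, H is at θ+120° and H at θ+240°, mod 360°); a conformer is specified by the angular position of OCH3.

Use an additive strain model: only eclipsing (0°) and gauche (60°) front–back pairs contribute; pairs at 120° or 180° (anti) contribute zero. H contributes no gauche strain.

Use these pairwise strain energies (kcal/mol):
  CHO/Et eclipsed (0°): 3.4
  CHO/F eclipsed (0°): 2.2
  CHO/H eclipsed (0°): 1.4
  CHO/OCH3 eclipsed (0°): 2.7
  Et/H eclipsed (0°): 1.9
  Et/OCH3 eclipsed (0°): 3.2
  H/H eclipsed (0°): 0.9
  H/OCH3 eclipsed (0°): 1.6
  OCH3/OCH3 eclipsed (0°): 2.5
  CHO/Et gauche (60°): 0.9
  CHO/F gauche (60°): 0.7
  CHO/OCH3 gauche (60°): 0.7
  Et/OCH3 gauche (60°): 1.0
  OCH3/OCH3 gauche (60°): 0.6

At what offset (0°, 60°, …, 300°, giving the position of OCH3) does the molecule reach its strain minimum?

OCH3 at 0° (eclipsed): H–OCH3 eclipsed, CHO–H eclipsed, Et–H eclipsed; 1.6 + 1.4 + 1.9 = 4.9 kcal/mol.
OCH3 at 60° (staggered): CHO–OCH3 gauche; 0.7 = 0.7 kcal/mol.
OCH3 at 120° (eclipsed): H–H eclipsed, CHO–OCH3 eclipsed, Et–H eclipsed; 0.9 + 2.7 + 1.9 = 5.5 kcal/mol.
OCH3 at 180° (staggered): CHO–OCH3 gauche, Et–OCH3 gauche; 0.7 + 1.0 = 1.7 kcal/mol.
OCH3 at 240° (eclipsed): H–H eclipsed, CHO–H eclipsed, Et–OCH3 eclipsed; 0.9 + 1.4 + 3.2 = 5.5 kcal/mol.
OCH3 at 300° (staggered): Et–OCH3 gauche; 1.0 = 1.0 kcal/mol.
The minimum (0.7 kcal/mol) occurs with OCH3 at 60°.

60°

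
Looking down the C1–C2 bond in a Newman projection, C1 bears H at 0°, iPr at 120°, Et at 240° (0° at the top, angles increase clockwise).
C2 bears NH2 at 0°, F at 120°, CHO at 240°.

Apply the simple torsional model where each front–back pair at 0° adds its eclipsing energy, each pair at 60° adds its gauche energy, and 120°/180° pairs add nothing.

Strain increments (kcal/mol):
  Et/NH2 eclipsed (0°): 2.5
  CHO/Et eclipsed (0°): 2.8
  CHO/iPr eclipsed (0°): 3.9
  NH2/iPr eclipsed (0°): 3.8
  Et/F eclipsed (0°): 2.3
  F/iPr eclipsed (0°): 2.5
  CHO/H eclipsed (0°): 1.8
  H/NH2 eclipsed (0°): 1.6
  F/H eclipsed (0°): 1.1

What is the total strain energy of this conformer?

This conformer is eclipsed. H at 0° is eclipsed with NH2 at 0° (1.6); iPr at 120° is eclipsed with F at 120° (2.5); Et at 240° is eclipsed with CHO at 240° (2.8). Total 6.9 kcal/mol.

6.9 kcal/mol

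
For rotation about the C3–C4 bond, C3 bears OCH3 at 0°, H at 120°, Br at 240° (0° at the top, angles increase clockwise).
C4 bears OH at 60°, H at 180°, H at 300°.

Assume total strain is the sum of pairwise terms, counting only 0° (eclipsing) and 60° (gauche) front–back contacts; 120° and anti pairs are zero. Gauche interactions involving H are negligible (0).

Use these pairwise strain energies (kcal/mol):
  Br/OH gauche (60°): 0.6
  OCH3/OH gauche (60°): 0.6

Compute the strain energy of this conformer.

This conformer is staggered. OCH3 at 0° is gauche with OH at 60° (0.6). Total 0.6 kcal/mol.

0.6 kcal/mol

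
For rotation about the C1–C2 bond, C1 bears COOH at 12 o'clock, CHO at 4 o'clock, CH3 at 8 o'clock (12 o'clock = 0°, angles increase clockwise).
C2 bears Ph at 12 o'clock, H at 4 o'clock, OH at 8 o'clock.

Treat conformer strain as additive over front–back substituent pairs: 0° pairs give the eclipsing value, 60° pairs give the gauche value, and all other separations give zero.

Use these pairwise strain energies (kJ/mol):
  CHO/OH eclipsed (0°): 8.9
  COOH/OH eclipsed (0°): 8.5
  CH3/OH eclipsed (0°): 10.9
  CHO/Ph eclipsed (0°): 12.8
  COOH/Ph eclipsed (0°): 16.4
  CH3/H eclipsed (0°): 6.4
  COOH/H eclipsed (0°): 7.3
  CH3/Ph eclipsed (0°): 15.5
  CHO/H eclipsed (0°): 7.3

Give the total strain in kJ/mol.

34.6 kJ/mol

This conformer is eclipsed. COOH at 0° is eclipsed with Ph at 0° (16.4); CHO at 120° is eclipsed with H at 120° (7.3); CH3 at 240° is eclipsed with OH at 240° (10.9). Total 34.6 kJ/mol.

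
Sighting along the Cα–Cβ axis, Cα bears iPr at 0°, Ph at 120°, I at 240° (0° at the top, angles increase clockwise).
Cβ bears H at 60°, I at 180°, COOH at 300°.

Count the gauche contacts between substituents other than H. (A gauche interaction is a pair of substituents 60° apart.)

4

Non-H gauche pairs: iPr(0°)/COOH(300°); Ph(120°)/I(180°); I(240°)/I(180°); I(240°)/COOH(300°) — 4 interactions.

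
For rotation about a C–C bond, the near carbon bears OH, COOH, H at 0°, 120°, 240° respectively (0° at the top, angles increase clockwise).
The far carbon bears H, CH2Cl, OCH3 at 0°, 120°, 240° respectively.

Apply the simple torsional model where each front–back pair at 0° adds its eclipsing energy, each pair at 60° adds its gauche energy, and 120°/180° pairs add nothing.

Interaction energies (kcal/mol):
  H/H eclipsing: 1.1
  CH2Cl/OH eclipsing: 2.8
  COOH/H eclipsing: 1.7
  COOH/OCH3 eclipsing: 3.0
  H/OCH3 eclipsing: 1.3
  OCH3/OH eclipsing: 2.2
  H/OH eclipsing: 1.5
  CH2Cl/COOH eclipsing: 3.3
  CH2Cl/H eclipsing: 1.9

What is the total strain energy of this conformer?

6.1 kcal/mol

This conformer (eclipsed): OH(0°)/H(0°) eclipsed 1.5; COOH(120°)/CH2Cl(120°) eclipsed 3.3; H(240°)/OCH3(240°) eclipsed 1.3 → 6.1 kcal/mol.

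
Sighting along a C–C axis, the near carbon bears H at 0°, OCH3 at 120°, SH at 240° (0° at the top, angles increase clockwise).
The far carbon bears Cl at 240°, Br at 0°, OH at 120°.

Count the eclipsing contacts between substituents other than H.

2

Non-H eclipsing pairs: OCH3(120°)/OH(120°); SH(240°)/Cl(240°) — 2 interactions.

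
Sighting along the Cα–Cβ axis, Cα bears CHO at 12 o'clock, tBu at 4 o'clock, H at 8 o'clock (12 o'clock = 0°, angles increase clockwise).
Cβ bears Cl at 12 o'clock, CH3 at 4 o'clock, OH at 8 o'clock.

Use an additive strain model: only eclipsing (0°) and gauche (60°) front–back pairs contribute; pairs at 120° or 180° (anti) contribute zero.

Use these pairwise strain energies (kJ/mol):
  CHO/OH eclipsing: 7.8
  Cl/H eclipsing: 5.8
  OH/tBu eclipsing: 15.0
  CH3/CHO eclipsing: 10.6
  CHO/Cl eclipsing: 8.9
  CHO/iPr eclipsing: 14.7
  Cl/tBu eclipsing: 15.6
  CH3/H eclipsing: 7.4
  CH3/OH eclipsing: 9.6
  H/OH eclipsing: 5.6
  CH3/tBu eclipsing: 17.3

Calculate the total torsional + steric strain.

This conformer (eclipsed): CHO–Cl eclipsed, tBu–CH3 eclipsed, H–OH eclipsed; 8.9 + 17.3 + 5.6 = 31.8 kJ/mol.

31.8 kJ/mol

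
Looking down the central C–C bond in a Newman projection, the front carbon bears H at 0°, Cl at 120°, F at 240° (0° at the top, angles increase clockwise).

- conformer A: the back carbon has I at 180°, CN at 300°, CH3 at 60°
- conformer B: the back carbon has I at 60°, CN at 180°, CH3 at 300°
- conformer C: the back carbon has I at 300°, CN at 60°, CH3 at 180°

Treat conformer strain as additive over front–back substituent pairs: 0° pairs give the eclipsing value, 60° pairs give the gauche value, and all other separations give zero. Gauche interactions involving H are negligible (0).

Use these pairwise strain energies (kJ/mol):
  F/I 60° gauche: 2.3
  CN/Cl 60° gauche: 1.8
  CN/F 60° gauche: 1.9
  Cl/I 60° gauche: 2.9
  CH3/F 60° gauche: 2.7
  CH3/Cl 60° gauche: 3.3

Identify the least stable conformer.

A

A (staggered): Cl–I gauche, Cl–CH3 gauche, F–I gauche, F–CN gauche; 2.9 + 3.3 + 2.3 + 1.9 = 10.4 kJ/mol.
B (staggered): Cl–I gauche, Cl–CN gauche, F–CN gauche, F–CH3 gauche; 2.9 + 1.8 + 1.9 + 2.7 = 9.3 kJ/mol.
C (staggered): Cl–CN gauche, Cl–CH3 gauche, F–I gauche, F–CH3 gauche; 1.8 + 3.3 + 2.3 + 2.7 = 10.1 kJ/mol.
A has the highest total (10.4 kJ/mol).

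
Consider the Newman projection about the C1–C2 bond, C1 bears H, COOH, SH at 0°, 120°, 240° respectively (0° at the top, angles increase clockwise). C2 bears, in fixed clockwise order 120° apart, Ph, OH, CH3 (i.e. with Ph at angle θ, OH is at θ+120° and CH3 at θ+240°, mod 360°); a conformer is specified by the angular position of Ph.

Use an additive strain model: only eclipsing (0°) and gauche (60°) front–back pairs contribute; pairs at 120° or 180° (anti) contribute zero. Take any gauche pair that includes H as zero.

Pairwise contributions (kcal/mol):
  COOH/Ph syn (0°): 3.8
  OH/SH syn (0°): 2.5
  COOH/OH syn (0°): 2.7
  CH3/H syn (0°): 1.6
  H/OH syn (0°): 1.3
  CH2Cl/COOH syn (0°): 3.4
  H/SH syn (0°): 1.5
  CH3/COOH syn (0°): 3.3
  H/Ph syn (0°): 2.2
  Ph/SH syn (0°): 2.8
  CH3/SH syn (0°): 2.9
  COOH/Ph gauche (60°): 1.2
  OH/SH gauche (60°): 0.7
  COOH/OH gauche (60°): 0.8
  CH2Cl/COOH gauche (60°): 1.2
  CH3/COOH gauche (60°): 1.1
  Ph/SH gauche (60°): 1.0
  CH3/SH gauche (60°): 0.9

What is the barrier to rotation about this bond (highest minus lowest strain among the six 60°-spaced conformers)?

Ph at 0° (eclipsed): H–Ph eclipsed, COOH–OH eclipsed, SH–CH3 eclipsed; 2.2 + 2.7 + 2.9 = 7.8 kcal/mol.
Ph at 60° (staggered): COOH–Ph gauche, COOH–OH gauche, SH–OH gauche, SH–CH3 gauche; 1.2 + 0.8 + 0.7 + 0.9 = 3.6 kcal/mol.
Ph at 120° (eclipsed): H–CH3 eclipsed, COOH–Ph eclipsed, SH–OH eclipsed; 1.6 + 3.8 + 2.5 = 7.9 kcal/mol.
Ph at 180° (staggered): COOH–Ph gauche, COOH–CH3 gauche, SH–Ph gauche, SH–OH gauche; 1.2 + 1.1 + 1.0 + 0.7 = 4.0 kcal/mol.
Ph at 240° (eclipsed): H–OH eclipsed, COOH–CH3 eclipsed, SH–Ph eclipsed; 1.3 + 3.3 + 2.8 = 7.4 kcal/mol.
Ph at 300° (staggered): COOH–OH gauche, COOH–CH3 gauche, SH–Ph gauche, SH–CH3 gauche; 0.8 + 1.1 + 1.0 + 0.9 = 3.8 kcal/mol.
Max at 120° (7.9 kcal/mol), min at 60° (3.6 kcal/mol); barrier = 4.3 kcal/mol.

4.3 kcal/mol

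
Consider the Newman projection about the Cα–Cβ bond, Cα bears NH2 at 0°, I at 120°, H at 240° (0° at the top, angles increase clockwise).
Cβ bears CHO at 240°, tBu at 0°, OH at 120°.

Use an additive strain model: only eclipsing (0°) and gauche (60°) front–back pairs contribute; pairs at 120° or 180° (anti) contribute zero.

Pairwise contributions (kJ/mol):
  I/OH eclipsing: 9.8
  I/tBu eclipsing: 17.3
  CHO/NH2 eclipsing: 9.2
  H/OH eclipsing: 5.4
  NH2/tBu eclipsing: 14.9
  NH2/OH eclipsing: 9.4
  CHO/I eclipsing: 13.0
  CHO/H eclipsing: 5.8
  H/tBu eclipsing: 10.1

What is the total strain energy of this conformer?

30.5 kJ/mol

This conformer (eclipsed): NH2(0°)/tBu(0°) eclipsed 14.9; I(120°)/OH(120°) eclipsed 9.8; H(240°)/CHO(240°) eclipsed 5.8 → 30.5 kJ/mol.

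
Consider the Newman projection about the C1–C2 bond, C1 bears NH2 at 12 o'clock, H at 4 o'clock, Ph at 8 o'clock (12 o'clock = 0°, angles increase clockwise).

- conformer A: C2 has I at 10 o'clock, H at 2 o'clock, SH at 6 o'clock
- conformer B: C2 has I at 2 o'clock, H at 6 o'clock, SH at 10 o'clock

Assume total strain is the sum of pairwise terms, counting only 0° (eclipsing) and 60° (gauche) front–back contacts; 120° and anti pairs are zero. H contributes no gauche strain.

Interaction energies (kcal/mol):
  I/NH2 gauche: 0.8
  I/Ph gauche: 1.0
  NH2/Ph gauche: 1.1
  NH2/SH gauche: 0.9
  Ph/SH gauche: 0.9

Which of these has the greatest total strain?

A (staggered): NH2–I gauche, Ph–I gauche, Ph–SH gauche; 0.8 + 1.0 + 0.9 = 2.7 kcal/mol.
B (staggered): NH2–I gauche, NH2–SH gauche, Ph–SH gauche; 0.8 + 0.9 + 0.9 = 2.6 kcal/mol.
A has the highest total (2.7 kcal/mol).

A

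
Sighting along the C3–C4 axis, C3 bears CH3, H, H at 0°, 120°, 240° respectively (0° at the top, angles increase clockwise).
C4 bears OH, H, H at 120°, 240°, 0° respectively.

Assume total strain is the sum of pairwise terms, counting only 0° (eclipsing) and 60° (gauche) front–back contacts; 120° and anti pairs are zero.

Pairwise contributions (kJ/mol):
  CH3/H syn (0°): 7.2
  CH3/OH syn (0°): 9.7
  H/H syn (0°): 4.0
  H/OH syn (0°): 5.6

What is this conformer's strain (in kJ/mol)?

16.8 kJ/mol

This conformer is eclipsed. CH3 at 0° is eclipsed with H at 0° (7.2); H at 120° is eclipsed with OH at 120° (5.6); H at 240° is eclipsed with H at 240° (4.0). Total 16.8 kJ/mol.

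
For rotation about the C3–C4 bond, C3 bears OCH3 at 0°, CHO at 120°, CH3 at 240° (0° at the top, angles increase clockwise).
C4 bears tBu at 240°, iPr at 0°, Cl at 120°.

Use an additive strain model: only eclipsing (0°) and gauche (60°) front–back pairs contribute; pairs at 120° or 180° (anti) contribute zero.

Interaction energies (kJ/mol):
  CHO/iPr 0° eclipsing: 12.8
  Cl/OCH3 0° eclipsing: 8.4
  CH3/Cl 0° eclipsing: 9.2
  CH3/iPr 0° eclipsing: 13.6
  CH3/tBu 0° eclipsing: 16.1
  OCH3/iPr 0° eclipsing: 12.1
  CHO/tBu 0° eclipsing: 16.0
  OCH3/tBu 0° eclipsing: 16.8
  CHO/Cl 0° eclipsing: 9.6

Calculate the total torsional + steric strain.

This conformer (eclipsed): OCH3(0°)/iPr(0°) eclipsed 12.1; CHO(120°)/Cl(120°) eclipsed 9.6; CH3(240°)/tBu(240°) eclipsed 16.1 → 37.8 kJ/mol.

37.8 kJ/mol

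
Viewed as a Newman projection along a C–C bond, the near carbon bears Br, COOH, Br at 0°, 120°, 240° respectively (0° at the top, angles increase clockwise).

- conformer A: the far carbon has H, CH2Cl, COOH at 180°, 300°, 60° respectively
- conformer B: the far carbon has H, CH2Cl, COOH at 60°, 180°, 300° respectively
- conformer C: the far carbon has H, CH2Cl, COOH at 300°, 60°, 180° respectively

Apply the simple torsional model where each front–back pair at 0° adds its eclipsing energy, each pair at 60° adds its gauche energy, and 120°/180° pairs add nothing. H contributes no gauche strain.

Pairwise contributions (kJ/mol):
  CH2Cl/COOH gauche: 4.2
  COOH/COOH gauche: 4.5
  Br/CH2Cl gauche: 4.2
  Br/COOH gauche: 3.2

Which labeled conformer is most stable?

B

A is staggered. Br at 0° is gauche with CH2Cl at 300° (4.2); Br at 0° is gauche with COOH at 60° (3.2); COOH at 120° is gauche with COOH at 60° (4.5); Br at 240° is gauche with CH2Cl at 300° (4.2). Total 16.1 kJ/mol.
B is staggered. Br at 0° is gauche with COOH at 300° (3.2); COOH at 120° is gauche with CH2Cl at 180° (4.2); Br at 240° is gauche with CH2Cl at 180° (4.2); Br at 240° is gauche with COOH at 300° (3.2). Total 14.8 kJ/mol.
C is staggered. Br at 0° is gauche with CH2Cl at 60° (4.2); COOH at 120° is gauche with CH2Cl at 60° (4.2); COOH at 120° is gauche with COOH at 180° (4.5); Br at 240° is gauche with COOH at 180° (3.2). Total 16.1 kJ/mol.
B has the lowest total (14.8 kJ/mol).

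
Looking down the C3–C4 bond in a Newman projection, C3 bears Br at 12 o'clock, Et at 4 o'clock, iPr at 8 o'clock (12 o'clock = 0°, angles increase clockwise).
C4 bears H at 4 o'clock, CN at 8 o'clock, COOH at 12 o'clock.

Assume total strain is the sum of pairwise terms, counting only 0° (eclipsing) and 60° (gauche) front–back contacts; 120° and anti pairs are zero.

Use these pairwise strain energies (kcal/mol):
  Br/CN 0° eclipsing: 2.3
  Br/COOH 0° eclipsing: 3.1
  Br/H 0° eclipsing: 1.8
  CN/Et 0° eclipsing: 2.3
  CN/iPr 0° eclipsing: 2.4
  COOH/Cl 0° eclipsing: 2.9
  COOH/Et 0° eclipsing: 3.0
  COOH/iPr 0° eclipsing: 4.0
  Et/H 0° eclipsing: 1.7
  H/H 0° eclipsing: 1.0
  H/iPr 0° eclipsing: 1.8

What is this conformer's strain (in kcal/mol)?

This conformer (eclipsed): Br–COOH eclipsed, Et–H eclipsed, iPr–CN eclipsed; 3.1 + 1.7 + 2.4 = 7.2 kcal/mol.

7.2 kcal/mol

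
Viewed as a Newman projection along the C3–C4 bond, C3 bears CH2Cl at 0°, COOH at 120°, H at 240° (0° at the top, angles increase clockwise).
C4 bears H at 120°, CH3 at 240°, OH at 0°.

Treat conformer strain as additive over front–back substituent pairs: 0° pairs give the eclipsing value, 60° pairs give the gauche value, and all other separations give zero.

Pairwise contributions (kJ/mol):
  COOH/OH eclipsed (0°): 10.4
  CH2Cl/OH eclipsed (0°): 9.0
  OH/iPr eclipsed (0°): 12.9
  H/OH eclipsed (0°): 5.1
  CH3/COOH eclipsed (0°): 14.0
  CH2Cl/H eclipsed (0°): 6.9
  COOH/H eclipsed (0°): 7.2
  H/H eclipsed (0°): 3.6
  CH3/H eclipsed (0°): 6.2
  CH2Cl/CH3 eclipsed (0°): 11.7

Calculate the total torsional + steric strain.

This conformer is eclipsed. CH2Cl at 0° is eclipsed with OH at 0° (9.0); COOH at 120° is eclipsed with H at 120° (7.2); H at 240° is eclipsed with CH3 at 240° (6.2). Total 22.4 kJ/mol.

22.4 kJ/mol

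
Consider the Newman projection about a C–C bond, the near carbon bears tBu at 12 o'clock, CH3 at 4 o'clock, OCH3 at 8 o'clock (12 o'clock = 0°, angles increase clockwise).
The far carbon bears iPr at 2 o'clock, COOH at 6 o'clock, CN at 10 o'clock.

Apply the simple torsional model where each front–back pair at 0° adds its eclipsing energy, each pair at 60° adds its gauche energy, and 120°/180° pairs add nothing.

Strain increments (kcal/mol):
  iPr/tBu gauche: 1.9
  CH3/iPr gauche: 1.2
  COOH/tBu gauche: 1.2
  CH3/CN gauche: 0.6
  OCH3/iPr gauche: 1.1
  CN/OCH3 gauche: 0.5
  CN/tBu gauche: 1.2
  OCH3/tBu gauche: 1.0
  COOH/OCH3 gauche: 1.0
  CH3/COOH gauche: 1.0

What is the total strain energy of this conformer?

This conformer (staggered): tBu(0°)/iPr(60°) gauche 1.9; tBu(0°)/CN(300°) gauche 1.2; CH3(120°)/iPr(60°) gauche 1.2; CH3(120°)/COOH(180°) gauche 1.0; OCH3(240°)/COOH(180°) gauche 1.0; OCH3(240°)/CN(300°) gauche 0.5 → 6.8 kcal/mol.

6.8 kcal/mol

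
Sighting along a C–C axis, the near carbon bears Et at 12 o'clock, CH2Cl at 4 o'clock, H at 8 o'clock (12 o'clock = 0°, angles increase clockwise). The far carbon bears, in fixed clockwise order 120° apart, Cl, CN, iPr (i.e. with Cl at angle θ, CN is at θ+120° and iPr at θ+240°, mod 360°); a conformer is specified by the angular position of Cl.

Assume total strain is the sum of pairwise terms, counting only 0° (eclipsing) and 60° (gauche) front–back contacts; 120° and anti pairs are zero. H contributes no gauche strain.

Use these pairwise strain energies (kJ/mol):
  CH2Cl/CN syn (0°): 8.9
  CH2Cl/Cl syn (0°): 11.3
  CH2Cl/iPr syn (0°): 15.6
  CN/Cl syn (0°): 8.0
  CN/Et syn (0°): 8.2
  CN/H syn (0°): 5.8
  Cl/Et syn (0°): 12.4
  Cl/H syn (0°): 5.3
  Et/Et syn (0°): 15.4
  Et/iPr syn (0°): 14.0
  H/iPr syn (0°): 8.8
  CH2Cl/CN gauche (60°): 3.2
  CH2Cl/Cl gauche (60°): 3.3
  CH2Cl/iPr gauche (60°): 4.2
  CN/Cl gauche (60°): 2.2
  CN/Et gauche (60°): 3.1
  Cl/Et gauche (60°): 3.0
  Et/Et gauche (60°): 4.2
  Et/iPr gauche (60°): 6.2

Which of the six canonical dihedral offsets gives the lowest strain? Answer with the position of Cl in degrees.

Cl at 0° (eclipsed): Et–Cl eclipsed, CH2Cl–CN eclipsed, H–iPr eclipsed; 12.4 + 8.9 + 8.8 = 30.1 kJ/mol.
Cl at 60° (staggered): Et–Cl gauche, Et–iPr gauche, CH2Cl–Cl gauche, CH2Cl–CN gauche; 3.0 + 6.2 + 3.3 + 3.2 = 15.7 kJ/mol.
Cl at 120° (eclipsed): Et–iPr eclipsed, CH2Cl–Cl eclipsed, H–CN eclipsed; 14.0 + 11.3 + 5.8 = 31.1 kJ/mol.
Cl at 180° (staggered): Et–CN gauche, Et–iPr gauche, CH2Cl–Cl gauche, CH2Cl–iPr gauche; 3.1 + 6.2 + 3.3 + 4.2 = 16.8 kJ/mol.
Cl at 240° (eclipsed): Et–CN eclipsed, CH2Cl–iPr eclipsed, H–Cl eclipsed; 8.2 + 15.6 + 5.3 = 29.1 kJ/mol.
Cl at 300° (staggered): Et–Cl gauche, Et–CN gauche, CH2Cl–CN gauche, CH2Cl–iPr gauche; 3.0 + 3.1 + 3.2 + 4.2 = 13.5 kJ/mol.
The minimum (13.5 kJ/mol) occurs with Cl at 300°.

300°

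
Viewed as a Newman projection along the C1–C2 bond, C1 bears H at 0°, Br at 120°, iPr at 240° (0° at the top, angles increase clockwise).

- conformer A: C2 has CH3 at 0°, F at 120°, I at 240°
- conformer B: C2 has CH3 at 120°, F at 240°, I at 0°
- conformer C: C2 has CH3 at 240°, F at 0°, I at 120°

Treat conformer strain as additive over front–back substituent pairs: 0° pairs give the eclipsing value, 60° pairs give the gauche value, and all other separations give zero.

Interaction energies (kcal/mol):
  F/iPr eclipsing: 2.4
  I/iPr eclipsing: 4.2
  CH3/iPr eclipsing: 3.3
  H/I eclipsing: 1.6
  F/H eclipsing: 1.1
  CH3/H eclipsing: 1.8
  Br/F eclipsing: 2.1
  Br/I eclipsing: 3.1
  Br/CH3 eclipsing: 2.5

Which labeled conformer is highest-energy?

A is eclipsed. H at 0° is eclipsed with CH3 at 0° (1.8); Br at 120° is eclipsed with F at 120° (2.1); iPr at 240° is eclipsed with I at 240° (4.2). Total 8.1 kcal/mol.
B is eclipsed. H at 0° is eclipsed with I at 0° (1.6); Br at 120° is eclipsed with CH3 at 120° (2.5); iPr at 240° is eclipsed with F at 240° (2.4). Total 6.5 kcal/mol.
C is eclipsed. H at 0° is eclipsed with F at 0° (1.1); Br at 120° is eclipsed with I at 120° (3.1); iPr at 240° is eclipsed with CH3 at 240° (3.3). Total 7.5 kcal/mol.
A has the highest total (8.1 kcal/mol).

A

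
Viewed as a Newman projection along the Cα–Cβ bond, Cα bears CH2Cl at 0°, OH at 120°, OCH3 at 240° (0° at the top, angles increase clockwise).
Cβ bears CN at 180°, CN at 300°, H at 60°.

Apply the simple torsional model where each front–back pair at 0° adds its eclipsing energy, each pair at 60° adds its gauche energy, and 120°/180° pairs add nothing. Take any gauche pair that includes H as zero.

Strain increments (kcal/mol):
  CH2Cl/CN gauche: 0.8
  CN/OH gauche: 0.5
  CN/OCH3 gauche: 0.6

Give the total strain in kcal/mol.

2.5 kcal/mol

This conformer (staggered): CH2Cl–CN gauche, OH–CN gauche, OCH3–CN gauche, OCH3–CN gauche; 0.8 + 0.5 + 0.6 + 0.6 = 2.5 kcal/mol.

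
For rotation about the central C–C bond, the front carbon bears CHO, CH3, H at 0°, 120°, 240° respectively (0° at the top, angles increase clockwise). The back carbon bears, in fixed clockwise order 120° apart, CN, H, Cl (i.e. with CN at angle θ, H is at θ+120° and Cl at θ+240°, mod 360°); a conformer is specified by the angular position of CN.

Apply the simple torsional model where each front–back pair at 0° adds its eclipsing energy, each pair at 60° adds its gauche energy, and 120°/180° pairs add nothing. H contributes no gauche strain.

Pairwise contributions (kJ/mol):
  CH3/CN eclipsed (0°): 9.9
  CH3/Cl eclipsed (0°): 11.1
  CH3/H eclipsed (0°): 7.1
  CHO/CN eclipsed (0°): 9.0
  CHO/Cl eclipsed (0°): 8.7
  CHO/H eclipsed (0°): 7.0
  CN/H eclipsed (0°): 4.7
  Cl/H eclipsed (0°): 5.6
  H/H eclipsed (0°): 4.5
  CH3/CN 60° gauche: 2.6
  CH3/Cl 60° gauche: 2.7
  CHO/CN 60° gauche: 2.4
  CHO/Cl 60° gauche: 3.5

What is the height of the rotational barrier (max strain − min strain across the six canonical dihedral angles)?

CN at 0° (eclipsed): CHO(0°)/CN(0°) eclipsed 9.0; CH3(120°)/H(120°) eclipsed 7.1; H(240°)/Cl(240°) eclipsed 5.6 → 21.7 kJ/mol.
CN at 60° (staggered): CHO(0°)/CN(60°) gauche 2.4; CHO(0°)/Cl(300°) gauche 3.5; CH3(120°)/CN(60°) gauche 2.6 → 8.5 kJ/mol.
CN at 120° (eclipsed): CHO(0°)/Cl(0°) eclipsed 8.7; CH3(120°)/CN(120°) eclipsed 9.9; H(240°)/H(240°) eclipsed 4.5 → 23.1 kJ/mol.
CN at 180° (staggered): CHO(0°)/Cl(60°) gauche 3.5; CH3(120°)/CN(180°) gauche 2.6; CH3(120°)/Cl(60°) gauche 2.7 → 8.8 kJ/mol.
CN at 240° (eclipsed): CHO(0°)/H(0°) eclipsed 7.0; CH3(120°)/Cl(120°) eclipsed 11.1; H(240°)/CN(240°) eclipsed 4.7 → 22.8 kJ/mol.
CN at 300° (staggered): CHO(0°)/CN(300°) gauche 2.4; CH3(120°)/Cl(180°) gauche 2.7 → 5.1 kJ/mol.
Max at 120° (23.1 kJ/mol), min at 300° (5.1 kJ/mol); barrier = 18.0 kJ/mol.

18.0 kJ/mol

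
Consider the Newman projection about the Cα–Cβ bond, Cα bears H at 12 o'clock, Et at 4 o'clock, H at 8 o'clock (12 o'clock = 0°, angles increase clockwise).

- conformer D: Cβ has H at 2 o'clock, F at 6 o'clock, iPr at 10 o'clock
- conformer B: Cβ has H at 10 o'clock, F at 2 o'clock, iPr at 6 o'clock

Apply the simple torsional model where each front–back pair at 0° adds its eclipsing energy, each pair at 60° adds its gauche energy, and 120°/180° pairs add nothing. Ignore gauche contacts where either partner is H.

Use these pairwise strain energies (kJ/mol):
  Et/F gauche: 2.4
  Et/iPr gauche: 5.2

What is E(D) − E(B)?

-5.2 kJ/mol

D (staggered): Et(120°)/F(180°) gauche 2.4 → 2.4 kJ/mol.
B (staggered): Et(120°)/F(60°) gauche 2.4; Et(120°)/iPr(180°) gauche 5.2 → 7.6 kJ/mol.
E(D) − E(B) = 2.4 − 7.6 = -5.2 kJ/mol.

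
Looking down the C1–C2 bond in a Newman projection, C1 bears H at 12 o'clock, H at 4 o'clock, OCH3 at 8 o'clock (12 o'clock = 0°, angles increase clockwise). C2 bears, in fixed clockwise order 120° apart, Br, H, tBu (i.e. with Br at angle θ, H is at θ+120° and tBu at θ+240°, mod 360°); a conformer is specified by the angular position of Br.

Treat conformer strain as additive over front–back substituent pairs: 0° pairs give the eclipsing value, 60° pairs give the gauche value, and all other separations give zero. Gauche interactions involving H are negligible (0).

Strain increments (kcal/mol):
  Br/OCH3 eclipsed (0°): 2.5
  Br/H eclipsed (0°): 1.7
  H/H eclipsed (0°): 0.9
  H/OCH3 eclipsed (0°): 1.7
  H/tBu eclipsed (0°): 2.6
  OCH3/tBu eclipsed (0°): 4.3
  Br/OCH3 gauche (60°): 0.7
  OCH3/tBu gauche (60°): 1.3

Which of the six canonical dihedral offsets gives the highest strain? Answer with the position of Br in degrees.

Br at 0° is eclipsed. H at 0° is eclipsed with Br at 0° (1.7); H at 120° is eclipsed with H at 120° (0.9); OCH3 at 240° is eclipsed with tBu at 240° (4.3). Total 6.9 kcal/mol.
Br at 60° is staggered. OCH3 at 240° is gauche with tBu at 300° (1.3). Total 1.3 kcal/mol.
Br at 120° is eclipsed. H at 0° is eclipsed with tBu at 0° (2.6); H at 120° is eclipsed with Br at 120° (1.7); OCH3 at 240° is eclipsed with H at 240° (1.7). Total 6.0 kcal/mol.
Br at 180° is staggered. OCH3 at 240° is gauche with Br at 180° (0.7). Total 0.7 kcal/mol.
Br at 240° is eclipsed. H at 0° is eclipsed with H at 0° (0.9); H at 120° is eclipsed with tBu at 120° (2.6); OCH3 at 240° is eclipsed with Br at 240° (2.5). Total 6.0 kcal/mol.
Br at 300° is staggered. OCH3 at 240° is gauche with Br at 300° (0.7); OCH3 at 240° is gauche with tBu at 180° (1.3). Total 2.0 kcal/mol.
The maximum (6.9 kcal/mol) occurs with Br at 0°.

0°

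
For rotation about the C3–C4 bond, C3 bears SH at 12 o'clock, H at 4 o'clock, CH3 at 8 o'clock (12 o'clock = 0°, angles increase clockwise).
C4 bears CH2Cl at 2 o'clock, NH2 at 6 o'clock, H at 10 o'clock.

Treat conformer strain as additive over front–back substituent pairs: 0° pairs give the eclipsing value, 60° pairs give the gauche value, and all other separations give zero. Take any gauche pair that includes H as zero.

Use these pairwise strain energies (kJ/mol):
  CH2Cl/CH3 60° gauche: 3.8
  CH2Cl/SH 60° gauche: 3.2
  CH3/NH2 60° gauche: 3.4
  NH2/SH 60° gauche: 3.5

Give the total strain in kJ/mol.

6.6 kJ/mol

This conformer (staggered): SH(0°)/CH2Cl(60°) gauche 3.2; CH3(240°)/NH2(180°) gauche 3.4 → 6.6 kJ/mol.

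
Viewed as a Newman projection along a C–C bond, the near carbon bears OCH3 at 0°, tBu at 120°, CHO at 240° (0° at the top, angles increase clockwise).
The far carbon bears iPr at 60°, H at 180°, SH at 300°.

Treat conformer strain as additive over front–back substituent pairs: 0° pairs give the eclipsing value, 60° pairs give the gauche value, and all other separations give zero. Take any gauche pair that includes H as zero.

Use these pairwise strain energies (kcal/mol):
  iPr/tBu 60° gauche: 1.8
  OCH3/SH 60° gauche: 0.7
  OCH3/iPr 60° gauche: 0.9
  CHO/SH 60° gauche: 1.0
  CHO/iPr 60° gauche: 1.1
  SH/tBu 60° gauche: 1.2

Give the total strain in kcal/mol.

This conformer (staggered): OCH3(0°)/iPr(60°) gauche 0.9; OCH3(0°)/SH(300°) gauche 0.7; tBu(120°)/iPr(60°) gauche 1.8; CHO(240°)/SH(300°) gauche 1.0 → 4.4 kcal/mol.

4.4 kcal/mol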